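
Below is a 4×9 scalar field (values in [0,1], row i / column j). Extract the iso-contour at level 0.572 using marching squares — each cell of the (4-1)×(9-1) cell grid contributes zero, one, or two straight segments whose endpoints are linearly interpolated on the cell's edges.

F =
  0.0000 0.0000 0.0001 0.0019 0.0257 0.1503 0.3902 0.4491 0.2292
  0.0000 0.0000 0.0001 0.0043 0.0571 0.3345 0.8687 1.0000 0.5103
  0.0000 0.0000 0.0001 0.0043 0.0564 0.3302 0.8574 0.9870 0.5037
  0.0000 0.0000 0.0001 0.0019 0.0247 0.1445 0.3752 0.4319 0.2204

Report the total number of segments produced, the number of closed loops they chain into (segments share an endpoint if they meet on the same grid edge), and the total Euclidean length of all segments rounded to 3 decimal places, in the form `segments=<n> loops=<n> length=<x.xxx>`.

cell (0,5): code 0100 → (0.380,6.000)–(1.000,5.445)
cell (0,6): code 1100 → (0.223,7.000)–(0.380,6.000)
cell (0,7): code 1000 → (1.000,7.874)–(0.223,7.000)
cell (1,5): code 0110 → (1.000,5.445)–(2.000,5.459)
cell (1,7): code 1001 → (2.000,7.859)–(1.000,7.874)
cell (2,5): code 0010 → (2.000,5.459)–(2.592,6.000)
cell (2,6): code 0011 → (2.592,6.000)–(2.748,7.000)
cell (2,7): code 0001 → (2.748,7.000)–(2.000,7.859)
total: 8 segments, chained into 1 closed loop(s), length Σ = 7.966965

segments=8 loops=1 length=7.967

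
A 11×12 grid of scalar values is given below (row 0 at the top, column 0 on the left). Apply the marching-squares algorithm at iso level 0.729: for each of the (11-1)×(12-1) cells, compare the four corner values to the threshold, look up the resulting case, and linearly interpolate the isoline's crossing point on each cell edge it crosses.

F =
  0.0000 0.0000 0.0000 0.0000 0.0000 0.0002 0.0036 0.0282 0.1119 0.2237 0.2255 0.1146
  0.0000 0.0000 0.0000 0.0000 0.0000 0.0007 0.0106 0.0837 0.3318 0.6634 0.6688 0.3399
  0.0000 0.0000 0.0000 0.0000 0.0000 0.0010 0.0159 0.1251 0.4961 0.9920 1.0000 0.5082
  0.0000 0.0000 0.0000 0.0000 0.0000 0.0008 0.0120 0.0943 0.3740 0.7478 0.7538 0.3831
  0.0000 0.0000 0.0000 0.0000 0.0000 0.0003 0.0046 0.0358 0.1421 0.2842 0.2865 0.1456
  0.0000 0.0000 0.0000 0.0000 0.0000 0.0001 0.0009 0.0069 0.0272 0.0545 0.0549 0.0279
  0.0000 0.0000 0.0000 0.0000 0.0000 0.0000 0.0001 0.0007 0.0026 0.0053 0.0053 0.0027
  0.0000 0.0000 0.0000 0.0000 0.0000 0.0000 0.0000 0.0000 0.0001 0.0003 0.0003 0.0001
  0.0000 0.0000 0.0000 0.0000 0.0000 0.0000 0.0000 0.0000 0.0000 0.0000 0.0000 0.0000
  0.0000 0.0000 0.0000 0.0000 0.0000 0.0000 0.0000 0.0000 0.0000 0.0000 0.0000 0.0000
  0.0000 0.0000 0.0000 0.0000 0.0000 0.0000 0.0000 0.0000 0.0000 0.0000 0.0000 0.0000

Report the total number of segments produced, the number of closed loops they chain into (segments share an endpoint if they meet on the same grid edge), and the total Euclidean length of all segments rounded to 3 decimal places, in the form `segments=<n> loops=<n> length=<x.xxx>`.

cell (1,8): code 0100 → (1.200,9.000)–(2.000,8.470)
cell (1,9): code 1100 → (1.182,10.000)–(1.200,9.000)
cell (1,10): code 1000 → (2.000,10.551)–(1.182,10.000)
cell (2,8): code 0110 → (2.000,8.470)–(3.000,8.950)
cell (2,10): code 1001 → (3.000,10.067)–(2.000,10.551)
cell (3,8): code 0010 → (3.000,8.950)–(3.041,9.000)
cell (3,9): code 0011 → (3.041,9.000)–(3.053,10.000)
cell (3,10): code 0001 → (3.053,10.000)–(3.000,10.067)
total: 8 segments, chained into 1 closed loop(s), length Σ = 6.317144

segments=8 loops=1 length=6.317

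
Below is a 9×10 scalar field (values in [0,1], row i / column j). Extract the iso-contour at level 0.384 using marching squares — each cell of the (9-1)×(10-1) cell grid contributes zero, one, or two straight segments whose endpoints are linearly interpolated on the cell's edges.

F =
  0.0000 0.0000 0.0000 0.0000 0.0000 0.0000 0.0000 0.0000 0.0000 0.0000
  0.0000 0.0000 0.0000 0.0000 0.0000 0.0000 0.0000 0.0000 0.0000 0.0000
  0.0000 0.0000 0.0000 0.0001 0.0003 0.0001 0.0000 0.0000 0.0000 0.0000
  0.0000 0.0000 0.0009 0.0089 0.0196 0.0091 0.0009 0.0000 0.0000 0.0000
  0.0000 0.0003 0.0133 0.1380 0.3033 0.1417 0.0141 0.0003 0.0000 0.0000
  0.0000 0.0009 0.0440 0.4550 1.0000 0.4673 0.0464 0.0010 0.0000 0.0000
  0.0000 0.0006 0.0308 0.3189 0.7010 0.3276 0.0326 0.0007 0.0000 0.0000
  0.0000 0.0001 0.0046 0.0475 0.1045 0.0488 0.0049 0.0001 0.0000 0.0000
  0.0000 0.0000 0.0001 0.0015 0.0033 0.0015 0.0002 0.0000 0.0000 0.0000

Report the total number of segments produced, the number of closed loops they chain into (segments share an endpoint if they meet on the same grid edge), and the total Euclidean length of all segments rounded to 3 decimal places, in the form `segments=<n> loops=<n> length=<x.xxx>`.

segments=10 loops=1 length=7.089

cell (4,2): code 0100 → (4.776,3.000)–(5.000,2.827)
cell (4,3): code 1100 → (4.116,4.000)–(4.776,3.000)
cell (4,4): code 1100 → (4.744,5.000)–(4.116,4.000)
cell (4,5): code 1000 → (5.000,5.198)–(4.744,5.000)
cell (5,2): code 0010 → (5.000,2.827)–(5.522,3.000)
cell (5,3): code 0111 → (5.522,3.000)–(6.000,3.170)
cell (5,4): code 1011 → (6.000,4.849)–(5.596,5.000)
cell (5,5): code 0001 → (5.596,5.000)–(5.000,5.198)
cell (6,3): code 0010 → (6.000,3.170)–(6.531,4.000)
cell (6,4): code 0001 → (6.531,4.000)–(6.000,4.849)
total: 10 segments, chained into 1 closed loop(s), length Σ = 7.089019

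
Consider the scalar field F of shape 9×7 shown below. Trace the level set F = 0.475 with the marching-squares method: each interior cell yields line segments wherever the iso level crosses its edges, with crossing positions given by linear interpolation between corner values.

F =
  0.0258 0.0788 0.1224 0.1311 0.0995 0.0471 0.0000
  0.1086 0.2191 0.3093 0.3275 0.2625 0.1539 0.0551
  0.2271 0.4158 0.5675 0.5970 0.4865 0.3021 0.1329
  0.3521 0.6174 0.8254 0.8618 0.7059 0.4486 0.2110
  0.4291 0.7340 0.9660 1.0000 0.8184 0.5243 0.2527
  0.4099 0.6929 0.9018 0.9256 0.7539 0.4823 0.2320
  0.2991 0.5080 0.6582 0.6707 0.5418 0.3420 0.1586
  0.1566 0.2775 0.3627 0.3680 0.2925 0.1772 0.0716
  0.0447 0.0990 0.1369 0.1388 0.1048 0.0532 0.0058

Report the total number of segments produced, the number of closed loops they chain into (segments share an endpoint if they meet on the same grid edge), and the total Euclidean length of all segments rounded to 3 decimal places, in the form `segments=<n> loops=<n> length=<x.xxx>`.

cell (1,1): code 0100 → (1.642,2.000)–(2.000,1.390)
cell (1,2): code 1100 → (1.547,3.000)–(1.642,2.000)
cell (1,3): code 1100 → (1.949,4.000)–(1.547,3.000)
cell (1,4): code 1000 → (2.000,4.062)–(1.949,4.000)
cell (2,0): code 0100 → (2.294,1.000)–(3.000,0.463)
cell (2,1): code 1110 → (2.000,1.390)–(2.294,1.000)
cell (2,4): code 1001 → (3.000,4.897)–(2.000,4.062)
cell (3,0): code 0110 → (3.000,0.463)–(4.000,0.151)
cell (3,4): code 1101 → (3.349,5.000)–(3.000,4.897)
cell (3,5): code 1000 → (4.000,5.182)–(3.349,5.000)
cell (4,0): code 0110 → (4.000,0.151)–(5.000,0.230)
cell (4,5): code 1001 → (5.000,5.029)–(4.000,5.182)
cell (5,0): code 0110 → (5.000,0.230)–(6.000,0.842)
cell (5,4): code 1011 → (6.000,4.334)–(5.052,5.000)
cell (5,5): code 0001 → (5.052,5.000)–(5.000,5.029)
cell (6,0): code 0010 → (6.000,0.842)–(6.143,1.000)
cell (6,1): code 0011 → (6.143,1.000)–(6.620,2.000)
cell (6,2): code 0011 → (6.620,2.000)–(6.647,3.000)
cell (6,3): code 0011 → (6.647,3.000)–(6.268,4.000)
cell (6,4): code 0001 → (6.268,4.000)–(6.000,4.334)
total: 20 segments, chained into 1 closed loop(s), length Σ = 15.859862

segments=20 loops=1 length=15.860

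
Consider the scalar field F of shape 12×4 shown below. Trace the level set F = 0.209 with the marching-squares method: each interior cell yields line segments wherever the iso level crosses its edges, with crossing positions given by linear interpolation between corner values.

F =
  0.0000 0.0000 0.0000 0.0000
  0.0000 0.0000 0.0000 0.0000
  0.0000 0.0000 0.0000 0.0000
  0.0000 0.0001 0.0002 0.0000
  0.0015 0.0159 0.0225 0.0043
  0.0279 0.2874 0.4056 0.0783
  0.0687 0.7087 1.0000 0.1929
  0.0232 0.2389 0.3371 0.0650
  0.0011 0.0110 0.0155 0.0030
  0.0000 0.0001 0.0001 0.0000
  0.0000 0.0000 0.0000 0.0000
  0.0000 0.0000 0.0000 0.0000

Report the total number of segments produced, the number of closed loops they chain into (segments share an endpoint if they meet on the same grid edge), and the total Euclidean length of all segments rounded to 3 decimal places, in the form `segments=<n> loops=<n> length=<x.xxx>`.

cell (4,0): code 0100 → (4.711,1.000)–(5.000,0.698)
cell (4,1): code 1100 → (4.487,2.000)–(4.711,1.000)
cell (4,2): code 1000 → (5.000,2.601)–(4.487,2.000)
cell (5,0): code 0110 → (5.000,0.698)–(6.000,0.219)
cell (5,2): code 1001 → (6.000,2.980)–(5.000,2.601)
cell (6,0): code 0110 → (6.000,0.219)–(7.000,0.861)
cell (6,2): code 1001 → (7.000,2.471)–(6.000,2.980)
cell (7,0): code 0010 → (7.000,0.861)–(7.131,1.000)
cell (7,1): code 0011 → (7.131,1.000)–(7.398,2.000)
cell (7,2): code 0001 → (7.398,2.000)–(7.000,2.471)
total: 10 segments, chained into 1 closed loop(s), length Σ = 8.564287

segments=10 loops=1 length=8.564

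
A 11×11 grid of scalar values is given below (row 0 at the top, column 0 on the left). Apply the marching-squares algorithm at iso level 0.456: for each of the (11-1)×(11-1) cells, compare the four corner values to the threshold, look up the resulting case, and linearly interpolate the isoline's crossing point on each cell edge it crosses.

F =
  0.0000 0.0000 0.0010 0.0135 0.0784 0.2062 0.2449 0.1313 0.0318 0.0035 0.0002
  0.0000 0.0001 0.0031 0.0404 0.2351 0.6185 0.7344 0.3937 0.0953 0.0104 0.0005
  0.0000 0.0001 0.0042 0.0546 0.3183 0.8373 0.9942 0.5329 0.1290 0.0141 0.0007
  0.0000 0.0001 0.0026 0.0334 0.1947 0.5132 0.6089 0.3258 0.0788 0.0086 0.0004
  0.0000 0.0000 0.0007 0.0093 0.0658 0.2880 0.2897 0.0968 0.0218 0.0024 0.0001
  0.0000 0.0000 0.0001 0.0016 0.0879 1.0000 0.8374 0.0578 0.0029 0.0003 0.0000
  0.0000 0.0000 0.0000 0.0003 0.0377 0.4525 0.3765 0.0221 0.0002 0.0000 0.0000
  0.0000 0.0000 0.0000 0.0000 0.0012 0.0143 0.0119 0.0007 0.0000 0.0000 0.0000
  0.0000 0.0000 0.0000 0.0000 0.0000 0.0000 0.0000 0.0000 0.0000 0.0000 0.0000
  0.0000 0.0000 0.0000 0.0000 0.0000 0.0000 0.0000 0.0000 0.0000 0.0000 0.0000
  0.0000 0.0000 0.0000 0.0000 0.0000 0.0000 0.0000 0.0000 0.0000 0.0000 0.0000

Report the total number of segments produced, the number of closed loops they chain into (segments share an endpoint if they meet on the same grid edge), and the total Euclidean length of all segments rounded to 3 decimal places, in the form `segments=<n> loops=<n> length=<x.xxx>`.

cell (0,4): code 0100 → (0.606,5.000)–(1.000,4.576)
cell (0,5): code 1100 → (0.431,6.000)–(0.606,5.000)
cell (0,6): code 1000 → (1.000,6.817)–(0.431,6.000)
cell (1,4): code 0110 → (1.000,4.576)–(2.000,4.265)
cell (1,6): code 1101 → (1.448,7.000)–(1.000,6.817)
cell (1,7): code 1000 → (2.000,7.190)–(1.448,7.000)
cell (2,4): code 0110 → (2.000,4.265)–(3.000,4.820)
cell (2,6): code 1011 → (3.000,6.540)–(2.371,7.000)
cell (2,7): code 0001 → (2.371,7.000)–(2.000,7.190)
cell (3,4): code 0010 → (3.000,4.820)–(3.254,5.000)
cell (3,5): code 0011 → (3.254,5.000)–(3.479,6.000)
cell (3,6): code 0001 → (3.479,6.000)–(3.000,6.540)
cell (4,4): code 0100 → (4.236,5.000)–(5.000,4.404)
cell (4,5): code 1100 → (4.304,6.000)–(4.236,5.000)
cell (4,6): code 1000 → (5.000,6.489)–(4.304,6.000)
cell (5,4): code 0010 → (5.000,4.404)–(5.994,5.000)
cell (5,5): code 0011 → (5.994,5.000)–(5.828,6.000)
cell (5,6): code 0001 → (5.828,6.000)–(5.000,6.489)
total: 18 segments, chained into 2 closed loop(s), length Σ = 15.058916

segments=18 loops=2 length=15.059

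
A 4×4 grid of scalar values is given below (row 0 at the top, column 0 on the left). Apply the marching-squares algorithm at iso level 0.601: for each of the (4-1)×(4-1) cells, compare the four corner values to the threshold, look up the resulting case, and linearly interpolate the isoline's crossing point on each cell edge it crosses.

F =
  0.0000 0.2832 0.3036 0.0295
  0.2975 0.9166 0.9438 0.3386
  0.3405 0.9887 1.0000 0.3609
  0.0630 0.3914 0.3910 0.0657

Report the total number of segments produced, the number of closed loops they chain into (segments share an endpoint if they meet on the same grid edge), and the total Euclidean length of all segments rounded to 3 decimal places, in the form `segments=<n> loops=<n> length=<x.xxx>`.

cell (0,0): code 0100 → (0.502,1.000)–(1.000,0.490)
cell (0,1): code 1100 → (0.465,2.000)–(0.502,1.000)
cell (0,2): code 1000 → (1.000,2.566)–(0.465,2.000)
cell (1,0): code 0110 → (1.000,0.490)–(2.000,0.402)
cell (1,2): code 1001 → (2.000,2.624)–(1.000,2.566)
cell (2,0): code 0010 → (2.000,0.402)–(2.649,1.000)
cell (2,1): code 0011 → (2.649,1.000)–(2.655,2.000)
cell (2,2): code 0001 → (2.655,2.000)–(2.000,2.624)
total: 8 segments, chained into 1 closed loop(s), length Σ = 7.286211

segments=8 loops=1 length=7.286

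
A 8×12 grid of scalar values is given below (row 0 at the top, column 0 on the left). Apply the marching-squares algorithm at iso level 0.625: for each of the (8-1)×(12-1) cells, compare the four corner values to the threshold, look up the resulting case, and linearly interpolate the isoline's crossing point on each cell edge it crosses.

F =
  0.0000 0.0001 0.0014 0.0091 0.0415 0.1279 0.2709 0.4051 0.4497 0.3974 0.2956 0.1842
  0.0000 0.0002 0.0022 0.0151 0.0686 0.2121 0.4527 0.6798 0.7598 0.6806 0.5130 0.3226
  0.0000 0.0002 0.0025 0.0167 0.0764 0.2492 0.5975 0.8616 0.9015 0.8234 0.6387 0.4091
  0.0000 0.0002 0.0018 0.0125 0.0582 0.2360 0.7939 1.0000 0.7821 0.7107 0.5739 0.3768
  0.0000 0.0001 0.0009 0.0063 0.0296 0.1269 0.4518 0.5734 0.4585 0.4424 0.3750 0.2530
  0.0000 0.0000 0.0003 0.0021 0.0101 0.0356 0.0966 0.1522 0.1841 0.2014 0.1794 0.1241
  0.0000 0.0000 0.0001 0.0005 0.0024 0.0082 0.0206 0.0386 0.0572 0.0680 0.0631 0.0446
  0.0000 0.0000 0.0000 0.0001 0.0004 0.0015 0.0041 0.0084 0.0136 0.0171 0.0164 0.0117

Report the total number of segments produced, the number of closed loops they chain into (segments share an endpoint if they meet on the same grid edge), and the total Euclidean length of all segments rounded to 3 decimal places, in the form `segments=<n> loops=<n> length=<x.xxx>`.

cell (0,6): code 0100 → (0.801,7.000)–(1.000,6.759)
cell (0,7): code 1100 → (0.565,8.000)–(0.801,7.000)
cell (0,8): code 1100 → (0.804,9.000)–(0.565,8.000)
cell (0,9): code 1000 → (1.000,9.332)–(0.804,9.000)
cell (1,6): code 0110 → (1.000,6.759)–(2.000,6.104)
cell (1,9): code 1101 → (1.891,10.000)–(1.000,9.332)
cell (1,10): code 1000 → (2.000,10.060)–(1.891,10.000)
cell (2,5): code 0100 → (2.140,6.000)–(3.000,5.697)
cell (2,6): code 1110 → (2.000,6.104)–(2.140,6.000)
cell (2,9): code 1011 → (3.000,9.626)–(2.211,10.000)
cell (2,10): code 0001 → (2.211,10.000)–(2.000,10.060)
cell (3,5): code 0010 → (3.000,5.697)–(3.494,6.000)
cell (3,6): code 0011 → (3.494,6.000)–(3.879,7.000)
cell (3,7): code 0011 → (3.879,7.000)–(3.485,8.000)
cell (3,8): code 0011 → (3.485,8.000)–(3.319,9.000)
cell (3,9): code 0001 → (3.319,9.000)–(3.000,9.626)
total: 16 segments, chained into 1 closed loop(s), length Σ = 11.807902

segments=16 loops=1 length=11.808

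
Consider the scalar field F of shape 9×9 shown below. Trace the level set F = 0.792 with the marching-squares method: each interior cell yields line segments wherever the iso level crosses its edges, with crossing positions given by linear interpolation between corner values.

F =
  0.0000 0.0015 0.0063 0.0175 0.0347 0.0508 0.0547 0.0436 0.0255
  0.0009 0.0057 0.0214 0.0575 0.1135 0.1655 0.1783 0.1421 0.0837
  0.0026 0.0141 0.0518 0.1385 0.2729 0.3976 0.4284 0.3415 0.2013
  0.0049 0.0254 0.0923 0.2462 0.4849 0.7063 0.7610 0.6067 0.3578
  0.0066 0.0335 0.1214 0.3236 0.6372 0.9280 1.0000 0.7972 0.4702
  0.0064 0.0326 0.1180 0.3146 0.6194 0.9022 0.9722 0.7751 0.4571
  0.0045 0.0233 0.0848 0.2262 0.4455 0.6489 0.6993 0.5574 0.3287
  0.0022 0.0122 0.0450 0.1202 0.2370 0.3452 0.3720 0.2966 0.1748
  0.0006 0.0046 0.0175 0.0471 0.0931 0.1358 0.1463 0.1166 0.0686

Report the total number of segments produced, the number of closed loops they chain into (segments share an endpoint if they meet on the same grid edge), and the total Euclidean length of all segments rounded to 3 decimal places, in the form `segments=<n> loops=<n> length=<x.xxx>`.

cell (3,4): code 0100 → (3.387,5.000)–(4.000,4.532)
cell (3,5): code 1100 → (3.130,6.000)–(3.387,5.000)
cell (3,6): code 1100 → (3.973,7.000)–(3.130,6.000)
cell (3,7): code 1000 → (4.000,7.016)–(3.973,7.000)
cell (4,4): code 0110 → (4.000,4.532)–(5.000,4.610)
cell (4,6): code 1011 → (5.000,6.914)–(4.235,7.000)
cell (4,7): code 0001 → (4.235,7.000)–(4.000,7.016)
cell (5,4): code 0010 → (5.000,4.610)–(5.435,5.000)
cell (5,5): code 0011 → (5.435,5.000)–(5.660,6.000)
cell (5,6): code 0001 → (5.660,6.000)–(5.000,6.914)
total: 10 segments, chained into 1 closed loop(s), length Σ = 7.888604

segments=10 loops=1 length=7.889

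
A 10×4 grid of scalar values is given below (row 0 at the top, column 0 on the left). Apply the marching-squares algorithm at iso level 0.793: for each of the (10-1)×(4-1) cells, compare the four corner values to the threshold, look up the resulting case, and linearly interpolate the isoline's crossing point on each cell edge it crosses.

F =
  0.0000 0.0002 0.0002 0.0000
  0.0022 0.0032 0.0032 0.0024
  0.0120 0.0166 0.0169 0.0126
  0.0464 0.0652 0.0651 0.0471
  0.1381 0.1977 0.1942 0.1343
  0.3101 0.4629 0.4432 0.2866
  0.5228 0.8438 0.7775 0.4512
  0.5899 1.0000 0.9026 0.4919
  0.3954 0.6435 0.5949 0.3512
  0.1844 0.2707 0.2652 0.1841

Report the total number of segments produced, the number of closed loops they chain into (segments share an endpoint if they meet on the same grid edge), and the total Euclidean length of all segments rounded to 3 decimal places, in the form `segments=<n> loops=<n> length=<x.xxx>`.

segments=8 loops=1 length=5.463

cell (5,0): code 0100 → (5.867,1.000)–(6.000,0.842)
cell (5,1): code 1000 → (6.000,1.766)–(5.867,1.000)
cell (6,0): code 0110 → (6.000,0.842)–(7.000,0.495)
cell (6,1): code 1101 → (6.124,2.000)–(6.000,1.766)
cell (6,2): code 1000 → (7.000,2.267)–(6.124,2.000)
cell (7,0): code 0010 → (7.000,0.495)–(7.581,1.000)
cell (7,1): code 0011 → (7.581,1.000)–(7.356,2.000)
cell (7,2): code 0001 → (7.356,2.000)–(7.000,2.267)
total: 8 segments, chained into 1 closed loop(s), length Σ = 5.462771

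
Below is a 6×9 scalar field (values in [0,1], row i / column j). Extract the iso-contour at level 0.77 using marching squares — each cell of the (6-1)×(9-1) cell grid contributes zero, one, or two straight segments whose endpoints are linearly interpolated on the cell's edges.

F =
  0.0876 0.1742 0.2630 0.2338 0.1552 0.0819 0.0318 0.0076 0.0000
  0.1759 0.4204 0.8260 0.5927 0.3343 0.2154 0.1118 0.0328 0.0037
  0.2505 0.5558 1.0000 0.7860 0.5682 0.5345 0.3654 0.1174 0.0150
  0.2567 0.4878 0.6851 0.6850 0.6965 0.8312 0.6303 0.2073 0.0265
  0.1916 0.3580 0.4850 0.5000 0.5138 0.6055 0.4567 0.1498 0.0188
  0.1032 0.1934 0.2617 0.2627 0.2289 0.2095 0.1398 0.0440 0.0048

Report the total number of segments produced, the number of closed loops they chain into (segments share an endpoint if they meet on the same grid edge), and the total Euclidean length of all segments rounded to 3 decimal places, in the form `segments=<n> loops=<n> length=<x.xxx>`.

segments=12 loops=2 length=6.827

cell (0,1): code 0100 → (0.901,2.000)–(1.000,1.862)
cell (0,2): code 1000 → (1.000,2.240)–(0.901,2.000)
cell (1,1): code 0110 → (1.000,1.862)–(2.000,1.482)
cell (1,2): code 1101 → (1.917,3.000)–(1.000,2.240)
cell (1,3): code 1000 → (2.000,3.073)–(1.917,3.000)
cell (2,1): code 0010 → (2.000,1.482)–(2.730,2.000)
cell (2,2): code 0011 → (2.730,2.000)–(2.158,3.000)
cell (2,3): code 0001 → (2.158,3.000)–(2.000,3.073)
cell (2,4): code 0100 → (2.794,5.000)–(3.000,4.546)
cell (2,5): code 1000 → (3.000,5.305)–(2.794,5.000)
cell (3,4): code 0010 → (3.000,4.546)–(3.271,5.000)
cell (3,5): code 0001 → (3.271,5.000)–(3.000,5.305)
total: 12 segments, chained into 2 closed loop(s), length Σ = 6.827236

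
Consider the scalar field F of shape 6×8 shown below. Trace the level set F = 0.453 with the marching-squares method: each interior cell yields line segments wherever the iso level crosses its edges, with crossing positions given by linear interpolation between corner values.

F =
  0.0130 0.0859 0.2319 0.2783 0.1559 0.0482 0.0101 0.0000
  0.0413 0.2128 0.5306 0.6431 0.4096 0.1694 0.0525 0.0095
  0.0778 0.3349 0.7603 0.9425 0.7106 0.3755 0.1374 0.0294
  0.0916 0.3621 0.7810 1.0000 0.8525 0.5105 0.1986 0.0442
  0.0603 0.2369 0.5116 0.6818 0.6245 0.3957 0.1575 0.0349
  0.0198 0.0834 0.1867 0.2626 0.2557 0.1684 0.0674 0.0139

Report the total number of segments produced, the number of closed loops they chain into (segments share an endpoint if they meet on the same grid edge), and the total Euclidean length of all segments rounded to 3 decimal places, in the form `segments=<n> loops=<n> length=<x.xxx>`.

segments=16 loops=1 length=12.408

cell (0,1): code 0100 → (0.740,2.000)–(1.000,1.756)
cell (0,2): code 1100 → (0.479,3.000)–(0.740,2.000)
cell (0,3): code 1000 → (1.000,3.814)–(0.479,3.000)
cell (1,1): code 0110 → (1.000,1.756)–(2.000,1.278)
cell (1,3): code 1101 → (1.144,4.000)–(1.000,3.814)
cell (1,4): code 1000 → (2.000,4.769)–(1.144,4.000)
cell (2,1): code 0110 → (2.000,1.278)–(3.000,1.217)
cell (2,4): code 1101 → (2.574,5.000)–(2.000,4.769)
cell (2,5): code 1000 → (3.000,5.184)–(2.574,5.000)
cell (3,1): code 0110 → (3.000,1.217)–(4.000,1.787)
cell (3,4): code 1011 → (4.000,4.750)–(3.501,5.000)
cell (3,5): code 0001 → (3.501,5.000)–(3.000,5.184)
cell (4,1): code 0010 → (4.000,1.787)–(4.180,2.000)
cell (4,2): code 0011 → (4.180,2.000)–(4.546,3.000)
cell (4,3): code 0011 → (4.546,3.000)–(4.465,4.000)
cell (4,4): code 0001 → (4.465,4.000)–(4.000,4.750)
total: 16 segments, chained into 1 closed loop(s), length Σ = 12.408083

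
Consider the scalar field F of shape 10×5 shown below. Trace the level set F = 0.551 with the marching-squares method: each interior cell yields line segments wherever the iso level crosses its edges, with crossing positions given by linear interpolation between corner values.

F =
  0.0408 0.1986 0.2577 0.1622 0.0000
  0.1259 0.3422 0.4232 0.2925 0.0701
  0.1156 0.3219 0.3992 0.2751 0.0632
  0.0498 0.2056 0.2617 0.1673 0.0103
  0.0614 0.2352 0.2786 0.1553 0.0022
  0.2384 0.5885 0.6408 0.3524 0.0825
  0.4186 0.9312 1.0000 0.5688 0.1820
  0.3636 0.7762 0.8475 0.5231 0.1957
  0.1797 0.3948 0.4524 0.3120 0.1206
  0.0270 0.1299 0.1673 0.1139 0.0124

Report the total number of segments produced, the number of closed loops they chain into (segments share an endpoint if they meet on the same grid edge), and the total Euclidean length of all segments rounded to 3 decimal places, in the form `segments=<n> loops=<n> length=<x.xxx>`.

cell (4,0): code 0100 → (4.894,1.000)–(5.000,0.893)
cell (4,1): code 1100 → (4.752,2.000)–(4.894,1.000)
cell (4,2): code 1000 → (5.000,2.311)–(4.752,2.000)
cell (5,0): code 0110 → (5.000,0.893)–(6.000,0.258)
cell (5,2): code 1101 → (5.918,3.000)–(5.000,2.311)
cell (5,3): code 1000 → (6.000,3.046)–(5.918,3.000)
cell (6,0): code 0110 → (6.000,0.258)–(7.000,0.454)
cell (6,2): code 1011 → (7.000,2.914)–(6.389,3.000)
cell (6,3): code 0001 → (6.389,3.000)–(6.000,3.046)
cell (7,0): code 0010 → (7.000,0.454)–(7.590,1.000)
cell (7,1): code 0011 → (7.590,1.000)–(7.750,2.000)
cell (7,2): code 0001 → (7.750,2.000)–(7.000,2.914)
total: 12 segments, chained into 1 closed loop(s), length Σ = 9.011952

segments=12 loops=1 length=9.012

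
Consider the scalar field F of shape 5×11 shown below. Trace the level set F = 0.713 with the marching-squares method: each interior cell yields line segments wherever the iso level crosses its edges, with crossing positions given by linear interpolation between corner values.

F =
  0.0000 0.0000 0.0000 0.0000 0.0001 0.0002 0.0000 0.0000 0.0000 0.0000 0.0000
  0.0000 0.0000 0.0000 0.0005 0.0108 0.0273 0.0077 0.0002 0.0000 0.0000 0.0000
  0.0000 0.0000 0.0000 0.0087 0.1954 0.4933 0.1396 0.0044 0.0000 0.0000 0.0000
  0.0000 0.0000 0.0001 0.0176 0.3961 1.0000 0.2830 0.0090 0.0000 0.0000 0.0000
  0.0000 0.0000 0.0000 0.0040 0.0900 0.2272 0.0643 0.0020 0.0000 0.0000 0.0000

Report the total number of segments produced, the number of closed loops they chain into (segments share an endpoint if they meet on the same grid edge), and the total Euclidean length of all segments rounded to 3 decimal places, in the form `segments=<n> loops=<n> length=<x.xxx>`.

segments=4 loops=1 length=2.582

cell (2,4): code 0100 → (2.434,5.000)–(3.000,4.525)
cell (2,5): code 1000 → (3.000,5.400)–(2.434,5.000)
cell (3,4): code 0010 → (3.000,4.525)–(3.371,5.000)
cell (3,5): code 0001 → (3.371,5.000)–(3.000,5.400)
total: 4 segments, chained into 1 closed loop(s), length Σ = 2.582115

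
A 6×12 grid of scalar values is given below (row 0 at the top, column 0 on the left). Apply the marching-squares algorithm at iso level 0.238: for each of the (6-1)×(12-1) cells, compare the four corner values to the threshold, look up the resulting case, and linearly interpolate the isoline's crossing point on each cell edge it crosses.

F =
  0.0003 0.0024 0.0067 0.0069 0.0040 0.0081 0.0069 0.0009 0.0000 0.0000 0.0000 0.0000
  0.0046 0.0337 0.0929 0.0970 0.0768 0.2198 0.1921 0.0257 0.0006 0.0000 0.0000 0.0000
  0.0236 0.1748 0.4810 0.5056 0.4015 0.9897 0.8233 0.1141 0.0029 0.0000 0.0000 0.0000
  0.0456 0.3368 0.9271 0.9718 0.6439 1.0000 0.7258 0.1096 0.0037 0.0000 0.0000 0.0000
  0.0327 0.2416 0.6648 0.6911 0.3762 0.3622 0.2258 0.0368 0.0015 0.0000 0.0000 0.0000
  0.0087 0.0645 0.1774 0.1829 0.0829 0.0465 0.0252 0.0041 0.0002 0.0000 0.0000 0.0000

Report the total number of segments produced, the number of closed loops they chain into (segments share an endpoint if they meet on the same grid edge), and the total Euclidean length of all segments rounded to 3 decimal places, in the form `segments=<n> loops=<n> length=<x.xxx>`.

cell (1,1): code 0100 → (1.374,2.000)–(2.000,1.206)
cell (1,2): code 1100 → (1.345,3.000)–(1.374,2.000)
cell (1,3): code 1100 → (1.496,4.000)–(1.345,3.000)
cell (1,4): code 1100 → (1.024,5.000)–(1.496,4.000)
cell (1,5): code 1100 → (1.073,6.000)–(1.024,5.000)
cell (1,6): code 1000 → (2.000,6.825)–(1.073,6.000)
cell (2,0): code 0100 → (2.390,1.000)–(3.000,0.661)
cell (2,1): code 1110 → (2.000,1.206)–(2.390,1.000)
cell (2,6): code 1001 → (3.000,6.792)–(2.000,6.825)
cell (3,0): code 0110 → (3.000,0.661)–(4.000,0.983)
cell (3,5): code 1011 → (4.000,5.911)–(3.976,6.000)
cell (3,6): code 0001 → (3.976,6.000)–(3.000,6.792)
cell (4,0): code 0010 → (4.000,0.983)–(4.020,1.000)
cell (4,1): code 0011 → (4.020,1.000)–(4.876,2.000)
cell (4,2): code 0011 → (4.876,2.000)–(4.892,3.000)
cell (4,3): code 0011 → (4.892,3.000)–(4.471,4.000)
cell (4,4): code 0011 → (4.471,4.000)–(4.393,5.000)
cell (4,5): code 0001 → (4.393,5.000)–(4.000,5.911)
total: 18 segments, chained into 1 closed loop(s), length Σ = 16.333239

segments=18 loops=1 length=16.333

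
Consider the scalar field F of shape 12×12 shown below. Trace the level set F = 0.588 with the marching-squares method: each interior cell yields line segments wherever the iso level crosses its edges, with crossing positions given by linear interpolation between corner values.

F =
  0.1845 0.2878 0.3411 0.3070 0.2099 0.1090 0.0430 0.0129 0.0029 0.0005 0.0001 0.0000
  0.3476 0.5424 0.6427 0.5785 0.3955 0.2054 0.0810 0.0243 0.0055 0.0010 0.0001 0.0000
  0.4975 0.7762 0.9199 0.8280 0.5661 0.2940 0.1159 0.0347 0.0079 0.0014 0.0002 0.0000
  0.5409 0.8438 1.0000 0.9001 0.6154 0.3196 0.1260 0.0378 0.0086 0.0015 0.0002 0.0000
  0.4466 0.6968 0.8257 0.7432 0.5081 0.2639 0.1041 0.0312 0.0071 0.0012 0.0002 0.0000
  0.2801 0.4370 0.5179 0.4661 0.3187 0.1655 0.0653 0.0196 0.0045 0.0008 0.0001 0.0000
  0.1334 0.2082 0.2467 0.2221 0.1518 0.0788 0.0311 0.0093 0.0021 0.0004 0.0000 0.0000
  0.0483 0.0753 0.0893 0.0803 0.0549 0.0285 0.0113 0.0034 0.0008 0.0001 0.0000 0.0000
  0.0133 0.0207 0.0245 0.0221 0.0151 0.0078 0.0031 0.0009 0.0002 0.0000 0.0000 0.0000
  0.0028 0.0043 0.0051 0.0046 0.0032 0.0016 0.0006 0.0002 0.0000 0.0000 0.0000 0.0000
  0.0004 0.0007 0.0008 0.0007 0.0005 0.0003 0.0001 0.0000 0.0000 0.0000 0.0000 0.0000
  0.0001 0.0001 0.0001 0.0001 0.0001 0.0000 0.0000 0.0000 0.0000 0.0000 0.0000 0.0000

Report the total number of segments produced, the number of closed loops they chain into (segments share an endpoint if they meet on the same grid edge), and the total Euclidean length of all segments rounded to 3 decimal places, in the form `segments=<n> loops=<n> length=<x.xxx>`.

cell (0,1): code 0100 → (0.819,2.000)–(1.000,1.455)
cell (0,2): code 1000 → (1.000,2.852)–(0.819,2.000)
cell (1,0): code 0100 → (1.195,1.000)–(2.000,0.325)
cell (1,1): code 1110 → (1.000,1.455)–(1.195,1.000)
cell (1,2): code 1101 → (1.038,3.000)–(1.000,2.852)
cell (1,3): code 1000 → (2.000,3.916)–(1.038,3.000)
cell (2,0): code 0110 → (2.000,0.325)–(3.000,0.155)
cell (2,3): code 1101 → (2.444,4.000)–(2.000,3.916)
cell (2,4): code 1000 → (3.000,4.093)–(2.444,4.000)
cell (3,0): code 0110 → (3.000,0.155)–(4.000,0.565)
cell (3,3): code 1011 → (4.000,3.660)–(3.255,4.000)
cell (3,4): code 0001 → (3.255,4.000)–(3.000,4.093)
cell (4,0): code 0010 → (4.000,0.565)–(4.419,1.000)
cell (4,1): code 0011 → (4.419,1.000)–(4.772,2.000)
cell (4,2): code 0011 → (4.772,2.000)–(4.560,3.000)
cell (4,3): code 0001 → (4.560,3.000)–(4.000,3.660)
total: 16 segments, chained into 1 closed loop(s), length Σ = 12.225447

segments=16 loops=1 length=12.225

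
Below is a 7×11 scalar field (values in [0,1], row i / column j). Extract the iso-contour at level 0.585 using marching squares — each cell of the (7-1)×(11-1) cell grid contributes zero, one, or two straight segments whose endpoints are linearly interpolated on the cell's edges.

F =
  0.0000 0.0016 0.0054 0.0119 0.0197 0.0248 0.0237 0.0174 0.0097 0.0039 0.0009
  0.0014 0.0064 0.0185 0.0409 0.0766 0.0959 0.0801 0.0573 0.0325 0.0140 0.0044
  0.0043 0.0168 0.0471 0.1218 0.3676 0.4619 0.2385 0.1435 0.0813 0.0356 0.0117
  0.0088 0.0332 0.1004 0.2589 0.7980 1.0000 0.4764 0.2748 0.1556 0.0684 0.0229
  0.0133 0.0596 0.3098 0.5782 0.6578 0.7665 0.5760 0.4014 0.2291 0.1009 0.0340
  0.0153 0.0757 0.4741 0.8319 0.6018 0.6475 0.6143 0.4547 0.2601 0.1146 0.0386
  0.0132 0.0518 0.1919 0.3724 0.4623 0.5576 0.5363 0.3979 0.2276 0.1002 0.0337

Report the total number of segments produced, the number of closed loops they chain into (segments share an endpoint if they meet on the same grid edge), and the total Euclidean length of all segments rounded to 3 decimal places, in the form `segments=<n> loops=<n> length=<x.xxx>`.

segments=14 loops=1 length=11.805

cell (2,3): code 0100 → (2.505,4.000)–(3.000,3.605)
cell (2,4): code 1100 → (2.229,5.000)–(2.505,4.000)
cell (2,5): code 1000 → (3.000,5.793)–(2.229,5.000)
cell (3,3): code 0110 → (3.000,3.605)–(4.000,3.085)
cell (3,5): code 1001 → (4.000,5.953)–(3.000,5.793)
cell (4,2): code 0100 → (4.027,3.000)–(5.000,2.310)
cell (4,3): code 1110 → (4.000,3.085)–(4.027,3.000)
cell (4,5): code 1101 → (4.235,6.000)–(4.000,5.953)
cell (4,6): code 1000 → (5.000,6.184)–(4.235,6.000)
cell (5,2): code 0010 → (5.000,2.310)–(5.537,3.000)
cell (5,3): code 0011 → (5.537,3.000)–(5.120,4.000)
cell (5,4): code 0011 → (5.120,4.000)–(5.695,5.000)
cell (5,5): code 0011 → (5.695,5.000)–(5.376,6.000)
cell (5,6): code 0001 → (5.376,6.000)–(5.000,6.184)
total: 14 segments, chained into 1 closed loop(s), length Σ = 11.804568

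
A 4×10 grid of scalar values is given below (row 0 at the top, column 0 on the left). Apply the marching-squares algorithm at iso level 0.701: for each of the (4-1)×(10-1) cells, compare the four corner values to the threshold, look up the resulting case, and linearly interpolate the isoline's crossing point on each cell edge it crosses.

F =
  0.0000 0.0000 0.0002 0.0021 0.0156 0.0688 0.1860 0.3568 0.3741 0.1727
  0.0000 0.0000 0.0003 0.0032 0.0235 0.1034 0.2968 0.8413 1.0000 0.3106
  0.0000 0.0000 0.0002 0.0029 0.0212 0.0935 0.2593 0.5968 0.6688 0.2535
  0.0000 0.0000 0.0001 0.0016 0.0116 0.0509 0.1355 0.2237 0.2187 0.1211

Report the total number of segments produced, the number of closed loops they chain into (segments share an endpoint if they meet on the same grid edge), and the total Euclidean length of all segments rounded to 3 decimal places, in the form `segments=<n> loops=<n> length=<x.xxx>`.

cell (0,6): code 0100 → (0.710,7.000)–(1.000,6.742)
cell (0,7): code 1100 → (0.522,8.000)–(0.710,7.000)
cell (0,8): code 1000 → (1.000,8.434)–(0.522,8.000)
cell (1,6): code 0010 → (1.000,6.742)–(1.574,7.000)
cell (1,7): code 0011 → (1.574,7.000)–(1.903,8.000)
cell (1,8): code 0001 → (1.903,8.000)–(1.000,8.434)
total: 6 segments, chained into 1 closed loop(s), length Σ = 4.733676

segments=6 loops=1 length=4.734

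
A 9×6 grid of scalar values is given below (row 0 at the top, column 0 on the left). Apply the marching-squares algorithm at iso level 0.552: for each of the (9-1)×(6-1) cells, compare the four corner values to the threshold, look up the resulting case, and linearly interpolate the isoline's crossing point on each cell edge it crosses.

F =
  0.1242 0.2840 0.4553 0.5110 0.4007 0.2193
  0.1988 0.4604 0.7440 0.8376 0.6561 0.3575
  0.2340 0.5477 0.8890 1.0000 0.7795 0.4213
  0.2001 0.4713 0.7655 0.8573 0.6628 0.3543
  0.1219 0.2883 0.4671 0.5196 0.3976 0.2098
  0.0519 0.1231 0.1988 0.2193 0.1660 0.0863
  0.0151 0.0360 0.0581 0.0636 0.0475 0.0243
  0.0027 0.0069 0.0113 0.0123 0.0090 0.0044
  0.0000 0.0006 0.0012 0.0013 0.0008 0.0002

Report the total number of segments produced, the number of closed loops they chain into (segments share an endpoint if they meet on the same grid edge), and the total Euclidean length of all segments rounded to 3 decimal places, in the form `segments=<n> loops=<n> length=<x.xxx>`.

cell (0,1): code 0100 → (0.335,2.000)–(1.000,1.323)
cell (0,2): code 1100 → (0.126,3.000)–(0.335,2.000)
cell (0,3): code 1100 → (0.592,4.000)–(0.126,3.000)
cell (0,4): code 1000 → (1.000,4.349)–(0.592,4.000)
cell (1,1): code 0110 → (1.000,1.323)–(2.000,1.013)
cell (1,4): code 1001 → (2.000,4.635)–(1.000,4.349)
cell (2,1): code 0110 → (2.000,1.013)–(3.000,1.274)
cell (2,4): code 1001 → (3.000,4.359)–(2.000,4.635)
cell (3,1): code 0010 → (3.000,1.274)–(3.715,2.000)
cell (3,2): code 0011 → (3.715,2.000)–(3.904,3.000)
cell (3,3): code 0011 → (3.904,3.000)–(3.418,4.000)
cell (3,4): code 0001 → (3.418,4.000)–(3.000,4.359)
total: 12 segments, chained into 1 closed loop(s), length Σ = 11.468656

segments=12 loops=1 length=11.469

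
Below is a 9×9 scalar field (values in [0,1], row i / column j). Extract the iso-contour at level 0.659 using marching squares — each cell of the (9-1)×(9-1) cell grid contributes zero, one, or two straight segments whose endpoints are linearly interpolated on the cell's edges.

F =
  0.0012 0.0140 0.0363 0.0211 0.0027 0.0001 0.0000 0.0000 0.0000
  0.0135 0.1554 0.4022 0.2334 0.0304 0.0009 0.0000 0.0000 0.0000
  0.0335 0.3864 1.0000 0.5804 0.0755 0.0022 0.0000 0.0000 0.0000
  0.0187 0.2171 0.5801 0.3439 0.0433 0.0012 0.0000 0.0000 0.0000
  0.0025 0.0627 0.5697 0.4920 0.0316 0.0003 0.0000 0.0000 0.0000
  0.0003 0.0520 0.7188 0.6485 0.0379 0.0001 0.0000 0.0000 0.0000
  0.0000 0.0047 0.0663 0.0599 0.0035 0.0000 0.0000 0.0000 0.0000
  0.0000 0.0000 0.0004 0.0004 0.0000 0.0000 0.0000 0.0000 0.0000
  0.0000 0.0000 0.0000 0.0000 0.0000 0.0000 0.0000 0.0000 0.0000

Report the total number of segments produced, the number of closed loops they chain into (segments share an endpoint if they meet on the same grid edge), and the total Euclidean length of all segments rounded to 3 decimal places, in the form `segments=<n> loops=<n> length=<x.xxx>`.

cell (1,1): code 0100 → (1.430,2.000)–(2.000,1.444)
cell (1,2): code 1000 → (2.000,2.813)–(1.430,2.000)
cell (2,1): code 0010 → (2.000,1.444)–(2.812,2.000)
cell (2,2): code 0001 → (2.812,2.000)–(2.000,2.813)
cell (4,1): code 0100 → (4.599,2.000)–(5.000,1.910)
cell (4,2): code 1000 → (5.000,2.851)–(4.599,2.000)
cell (5,1): code 0010 → (5.000,1.910)–(5.092,2.000)
cell (5,2): code 0001 → (5.092,2.000)–(5.000,2.851)
total: 8 segments, chained into 2 closed loop(s), length Σ = 6.257430

segments=8 loops=2 length=6.257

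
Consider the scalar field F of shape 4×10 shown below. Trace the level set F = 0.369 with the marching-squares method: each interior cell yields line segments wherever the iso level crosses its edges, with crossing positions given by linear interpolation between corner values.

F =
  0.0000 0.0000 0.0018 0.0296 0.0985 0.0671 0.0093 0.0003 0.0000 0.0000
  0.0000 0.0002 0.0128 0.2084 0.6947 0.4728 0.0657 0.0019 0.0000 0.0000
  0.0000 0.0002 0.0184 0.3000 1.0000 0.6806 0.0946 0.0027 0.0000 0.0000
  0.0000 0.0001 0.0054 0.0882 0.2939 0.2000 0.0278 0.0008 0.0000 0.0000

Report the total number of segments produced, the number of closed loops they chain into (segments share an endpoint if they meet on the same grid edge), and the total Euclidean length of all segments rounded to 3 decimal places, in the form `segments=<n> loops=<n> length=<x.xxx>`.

cell (0,3): code 0100 → (0.454,4.000)–(1.000,3.330)
cell (0,4): code 1100 → (0.744,5.000)–(0.454,4.000)
cell (0,5): code 1000 → (1.000,5.255)–(0.744,5.000)
cell (1,3): code 0110 → (1.000,3.330)–(2.000,3.099)
cell (1,5): code 1001 → (2.000,5.532)–(1.000,5.255)
cell (2,3): code 0010 → (2.000,3.099)–(2.894,4.000)
cell (2,4): code 0011 → (2.894,4.000)–(2.648,5.000)
cell (2,5): code 0001 → (2.648,5.000)–(2.000,5.532)
total: 8 segments, chained into 1 closed loop(s), length Σ = 7.468387

segments=8 loops=1 length=7.468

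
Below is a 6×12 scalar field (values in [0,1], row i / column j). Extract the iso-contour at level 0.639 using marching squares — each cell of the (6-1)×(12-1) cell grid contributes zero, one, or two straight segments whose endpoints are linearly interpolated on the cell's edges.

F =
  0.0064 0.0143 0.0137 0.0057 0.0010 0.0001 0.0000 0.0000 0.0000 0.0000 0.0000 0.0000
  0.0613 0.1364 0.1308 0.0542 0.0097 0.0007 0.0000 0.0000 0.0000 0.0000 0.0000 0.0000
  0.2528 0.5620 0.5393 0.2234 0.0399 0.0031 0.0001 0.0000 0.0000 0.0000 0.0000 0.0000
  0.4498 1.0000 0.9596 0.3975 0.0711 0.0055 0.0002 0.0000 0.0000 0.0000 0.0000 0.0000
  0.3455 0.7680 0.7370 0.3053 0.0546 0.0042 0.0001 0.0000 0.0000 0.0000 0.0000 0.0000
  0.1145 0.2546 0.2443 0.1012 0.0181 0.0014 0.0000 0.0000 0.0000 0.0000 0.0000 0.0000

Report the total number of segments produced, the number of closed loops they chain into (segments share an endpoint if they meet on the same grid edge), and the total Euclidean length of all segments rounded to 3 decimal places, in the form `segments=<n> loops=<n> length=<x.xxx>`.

segments=8 loops=1 length=6.823

cell (2,0): code 0100 → (2.176,1.000)–(3.000,0.344)
cell (2,1): code 1100 → (2.237,2.000)–(2.176,1.000)
cell (2,2): code 1000 → (3.000,2.570)–(2.237,2.000)
cell (3,0): code 0110 → (3.000,0.344)–(4.000,0.695)
cell (3,2): code 1001 → (4.000,2.227)–(3.000,2.570)
cell (4,0): code 0010 → (4.000,0.695)–(4.251,1.000)
cell (4,1): code 0011 → (4.251,1.000)–(4.199,2.000)
cell (4,2): code 0001 → (4.199,2.000)–(4.000,2.227)
total: 8 segments, chained into 1 closed loop(s), length Σ = 6.823468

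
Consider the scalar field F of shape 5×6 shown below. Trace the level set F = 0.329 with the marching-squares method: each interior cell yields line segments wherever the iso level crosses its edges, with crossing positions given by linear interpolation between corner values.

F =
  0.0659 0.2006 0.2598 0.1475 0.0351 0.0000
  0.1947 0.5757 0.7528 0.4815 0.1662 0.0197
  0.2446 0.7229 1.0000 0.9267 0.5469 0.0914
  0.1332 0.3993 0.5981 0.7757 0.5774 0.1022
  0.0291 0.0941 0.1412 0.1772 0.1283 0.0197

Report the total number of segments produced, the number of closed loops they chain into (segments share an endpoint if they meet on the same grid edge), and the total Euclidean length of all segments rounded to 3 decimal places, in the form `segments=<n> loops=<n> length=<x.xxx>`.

segments=14 loops=1 length=12.470

cell (0,0): code 0100 → (0.342,1.000)–(1.000,0.352)
cell (0,1): code 1100 → (0.140,2.000)–(0.342,1.000)
cell (0,2): code 1100 → (0.543,3.000)–(0.140,2.000)
cell (0,3): code 1000 → (1.000,3.484)–(0.543,3.000)
cell (1,0): code 0110 → (1.000,0.352)–(2.000,0.176)
cell (1,3): code 1101 → (1.428,4.000)–(1.000,3.484)
cell (1,4): code 1000 → (2.000,4.478)–(1.428,4.000)
cell (2,0): code 0110 → (2.000,0.176)–(3.000,0.736)
cell (2,4): code 1001 → (3.000,4.523)–(2.000,4.478)
cell (3,0): code 0010 → (3.000,0.736)–(3.230,1.000)
cell (3,1): code 0011 → (3.230,1.000)–(3.589,2.000)
cell (3,2): code 0011 → (3.589,2.000)–(3.746,3.000)
cell (3,3): code 0011 → (3.746,3.000)–(3.553,4.000)
cell (3,4): code 0001 → (3.553,4.000)–(3.000,4.523)
total: 14 segments, chained into 1 closed loop(s), length Σ = 12.469691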